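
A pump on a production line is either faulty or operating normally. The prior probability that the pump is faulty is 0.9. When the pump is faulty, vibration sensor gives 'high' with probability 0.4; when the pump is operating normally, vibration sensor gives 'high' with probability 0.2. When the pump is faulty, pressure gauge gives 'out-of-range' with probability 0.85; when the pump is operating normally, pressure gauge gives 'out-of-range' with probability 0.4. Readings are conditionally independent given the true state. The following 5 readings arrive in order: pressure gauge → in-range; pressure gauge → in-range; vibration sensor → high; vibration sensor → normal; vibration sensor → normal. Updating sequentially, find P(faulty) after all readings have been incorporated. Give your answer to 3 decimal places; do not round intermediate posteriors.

Each posterior becomes the prior for the next update.
After pressure gauge='in-range': P(faulty) = 0.15·0.9000 / (0.15·0.9000 + 0.6·0.1000) ≈ 0.6923
After pressure gauge='in-range': P(faulty) = 0.15·0.6923 / (0.15·0.6923 + 0.6·0.3077) ≈ 0.3600
After vibration sensor='high': P(faulty) = 0.4·0.3600 / (0.4·0.3600 + 0.2·0.6400) ≈ 0.5294
After vibration sensor='normal': P(faulty) = 0.6·0.5294 / (0.6·0.5294 + 0.8·0.4706) ≈ 0.4576
After vibration sensor='normal': P(faulty) = 0.6·0.4576 / (0.6·0.4576 + 0.8·0.5424) ≈ 0.3876

0.388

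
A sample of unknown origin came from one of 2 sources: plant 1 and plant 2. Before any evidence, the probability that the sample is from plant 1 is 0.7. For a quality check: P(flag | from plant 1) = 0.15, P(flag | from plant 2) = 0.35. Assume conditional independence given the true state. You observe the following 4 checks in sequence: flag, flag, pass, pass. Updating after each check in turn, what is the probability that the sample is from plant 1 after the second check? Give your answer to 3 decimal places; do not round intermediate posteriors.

After 'flag': P(plant 1) = 0.15·0.7000 / (0.15·0.7000 + 0.35·0.3000) ≈ 0.5000
After 'flag': P(plant 1) = 0.15·0.5000 / (0.15·0.5000 + 0.35·0.5000) ≈ 0.3000

0.300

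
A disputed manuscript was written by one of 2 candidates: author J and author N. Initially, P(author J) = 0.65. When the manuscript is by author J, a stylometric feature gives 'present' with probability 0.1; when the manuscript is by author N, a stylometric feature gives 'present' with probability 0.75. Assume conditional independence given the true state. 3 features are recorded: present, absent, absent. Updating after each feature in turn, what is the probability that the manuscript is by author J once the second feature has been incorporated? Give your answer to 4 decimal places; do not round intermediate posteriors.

Apply Bayes' rule sequentially, carrying P(author J) forward.
After 'present': P(author J) = 0.1·0.6500 / (0.1·0.6500 + 0.75·0.3500) ≈ 0.1985
After 'absent': P(author J) = 0.9·0.1985 / (0.9·0.1985 + 0.25·0.8015) ≈ 0.4713

0.4713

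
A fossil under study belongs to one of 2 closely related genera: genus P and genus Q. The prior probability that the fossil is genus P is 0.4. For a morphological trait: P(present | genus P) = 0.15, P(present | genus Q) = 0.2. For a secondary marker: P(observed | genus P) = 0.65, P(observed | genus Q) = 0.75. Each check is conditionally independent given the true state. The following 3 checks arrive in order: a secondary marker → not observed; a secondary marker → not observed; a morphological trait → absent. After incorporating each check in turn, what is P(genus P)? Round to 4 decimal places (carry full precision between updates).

Each posterior becomes the prior for the next update.
After a secondary marker='not observed': P(genus P) = 0.35·0.4000 / (0.35·0.4000 + 0.25·0.6000) ≈ 0.4828
After a secondary marker='not observed': P(genus P) = 0.35·0.4828 / (0.35·0.4828 + 0.25·0.5172) ≈ 0.5665
After a morphological trait='absent': P(genus P) = 0.85·0.5665 / (0.85·0.5665 + 0.8·0.4335) ≈ 0.5813

0.5813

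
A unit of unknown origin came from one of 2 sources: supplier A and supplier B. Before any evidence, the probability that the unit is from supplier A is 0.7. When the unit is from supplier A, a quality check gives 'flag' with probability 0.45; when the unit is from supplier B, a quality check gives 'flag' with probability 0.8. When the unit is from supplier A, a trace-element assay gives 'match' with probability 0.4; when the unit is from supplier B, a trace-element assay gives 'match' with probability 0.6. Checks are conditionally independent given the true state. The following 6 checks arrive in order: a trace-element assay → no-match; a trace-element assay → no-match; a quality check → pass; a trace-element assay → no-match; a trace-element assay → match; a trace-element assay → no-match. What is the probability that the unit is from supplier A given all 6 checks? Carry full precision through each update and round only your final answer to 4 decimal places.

0.9559

After a trace-element assay='no-match': P(supplier A) = 0.6·0.7000 / (0.6·0.7000 + 0.4·0.3000) ≈ 0.7778
After a trace-element assay='no-match': P(supplier A) = 0.6·0.7778 / (0.6·0.7778 + 0.4·0.2222) ≈ 0.8400
After a quality check='pass': P(supplier A) = 0.55·0.8400 / (0.55·0.8400 + 0.2·0.1600) ≈ 0.9352
After a trace-element assay='no-match': P(supplier A) = 0.6·0.9352 / (0.6·0.9352 + 0.4·0.0648) ≈ 0.9559
After a trace-element assay='match': P(supplier A) = 0.4·0.9559 / (0.4·0.9559 + 0.6·0.0441) ≈ 0.9352
After a trace-element assay='no-match': P(supplier A) = 0.6·0.9352 / (0.6·0.9352 + 0.4·0.0648) ≈ 0.9559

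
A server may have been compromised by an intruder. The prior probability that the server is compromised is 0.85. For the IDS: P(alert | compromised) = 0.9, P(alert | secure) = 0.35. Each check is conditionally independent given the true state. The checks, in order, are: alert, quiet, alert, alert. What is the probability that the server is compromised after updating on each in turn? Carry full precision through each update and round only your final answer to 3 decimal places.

0.937

Apply Bayes' rule sequentially, carrying P(compromised) forward.
After 'alert': P(compromised) = 0.9·0.8500 / (0.9·0.8500 + 0.35·0.1500) ≈ 0.9358
After 'quiet': P(compromised) = 0.1·0.9358 / (0.1·0.9358 + 0.65·0.0642) ≈ 0.6915
After 'alert': P(compromised) = 0.9·0.6915 / (0.9·0.6915 + 0.35·0.3085) ≈ 0.8522
After 'alert': P(compromised) = 0.9·0.8522 / (0.9·0.8522 + 0.35·0.1478) ≈ 0.9368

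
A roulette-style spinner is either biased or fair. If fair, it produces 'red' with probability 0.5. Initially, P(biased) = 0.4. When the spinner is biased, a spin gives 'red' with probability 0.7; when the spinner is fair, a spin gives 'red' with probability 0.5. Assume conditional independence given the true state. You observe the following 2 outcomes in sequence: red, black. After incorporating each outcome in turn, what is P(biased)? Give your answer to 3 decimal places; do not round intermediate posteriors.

0.359

After 'red': P(biased) = 0.7·0.4000 / (0.7·0.4000 + 0.5·0.6000) ≈ 0.4828
After 'black': P(biased) = 0.3·0.4828 / (0.3·0.4828 + 0.5·0.5172) ≈ 0.3590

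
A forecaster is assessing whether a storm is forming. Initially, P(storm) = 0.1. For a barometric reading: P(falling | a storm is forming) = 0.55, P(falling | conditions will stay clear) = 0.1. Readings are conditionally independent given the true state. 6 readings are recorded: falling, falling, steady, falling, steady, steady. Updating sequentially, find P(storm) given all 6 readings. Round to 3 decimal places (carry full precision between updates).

0.698

After 'falling': P(storm) = 0.55·0.1000 / (0.55·0.1000 + 0.1·0.9000) ≈ 0.3793
After 'falling': P(storm) = 0.55·0.3793 / (0.55·0.3793 + 0.1·0.6207) ≈ 0.7707
After 'steady': P(storm) = 0.45·0.7707 / (0.45·0.7707 + 0.9·0.2293) ≈ 0.6269
After 'falling': P(storm) = 0.55·0.6269 / (0.55·0.6269 + 0.1·0.3731) ≈ 0.9024
After 'steady': P(storm) = 0.45·0.9024 / (0.45·0.9024 + 0.9·0.0976) ≈ 0.8221
After 'steady': P(storm) = 0.45·0.8221 / (0.45·0.8221 + 0.9·0.1779) ≈ 0.6980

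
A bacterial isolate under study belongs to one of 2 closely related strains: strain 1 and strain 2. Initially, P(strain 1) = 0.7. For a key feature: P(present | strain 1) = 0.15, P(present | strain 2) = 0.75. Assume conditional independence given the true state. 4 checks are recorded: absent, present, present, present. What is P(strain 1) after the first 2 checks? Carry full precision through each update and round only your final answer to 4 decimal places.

Apply Bayes' rule sequentially, carrying P(strain 1) forward.
After 'absent': P(strain 1) = 0.85·0.7000 / (0.85·0.7000 + 0.25·0.3000) ≈ 0.8881
After 'present': P(strain 1) = 0.15·0.8881 / (0.15·0.8881 + 0.75·0.1119) ≈ 0.6134

0.6134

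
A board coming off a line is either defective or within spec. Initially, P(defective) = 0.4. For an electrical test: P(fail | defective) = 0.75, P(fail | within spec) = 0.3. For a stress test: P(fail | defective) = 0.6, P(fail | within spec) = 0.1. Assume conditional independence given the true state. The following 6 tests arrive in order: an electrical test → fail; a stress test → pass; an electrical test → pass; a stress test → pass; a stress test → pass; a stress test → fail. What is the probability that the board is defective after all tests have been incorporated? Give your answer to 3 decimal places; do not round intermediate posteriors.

After an electrical test='fail': P(defective) = 0.75·0.4000 / (0.75·0.4000 + 0.3·0.6000) ≈ 0.6250
After a stress test='pass': P(defective) = 0.4·0.6250 / (0.4·0.6250 + 0.9·0.3750) ≈ 0.4255
After an electrical test='pass': P(defective) = 0.25·0.4255 / (0.25·0.4255 + 0.7·0.5745) ≈ 0.2092
After a stress test='pass': P(defective) = 0.4·0.2092 / (0.4·0.2092 + 0.9·0.7908) ≈ 0.1052
After a stress test='pass': P(defective) = 0.4·0.1052 / (0.4·0.1052 + 0.9·0.8948) ≈ 0.0497
After a stress test='fail': P(defective) = 0.6·0.0497 / (0.6·0.0497 + 0.1·0.9503) ≈ 0.2387

0.239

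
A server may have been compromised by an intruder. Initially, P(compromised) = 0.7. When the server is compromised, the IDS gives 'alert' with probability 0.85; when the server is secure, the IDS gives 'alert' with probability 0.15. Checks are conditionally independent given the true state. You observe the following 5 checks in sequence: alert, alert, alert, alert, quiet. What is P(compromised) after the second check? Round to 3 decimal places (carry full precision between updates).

0.987

After 'alert': P(compromised) = 0.85·0.7000 / (0.85·0.7000 + 0.15·0.3000) ≈ 0.9297
After 'alert': P(compromised) = 0.85·0.9297 / (0.85·0.9297 + 0.15·0.0703) ≈ 0.9868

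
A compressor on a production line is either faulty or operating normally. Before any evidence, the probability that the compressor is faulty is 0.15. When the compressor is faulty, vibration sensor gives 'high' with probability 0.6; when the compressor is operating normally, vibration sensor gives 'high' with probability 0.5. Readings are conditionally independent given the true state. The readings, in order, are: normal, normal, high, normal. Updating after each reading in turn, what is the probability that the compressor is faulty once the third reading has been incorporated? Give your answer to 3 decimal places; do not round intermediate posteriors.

After 'normal': P(faulty) = 0.4·0.1500 / (0.4·0.1500 + 0.5·0.8500) ≈ 0.1237
After 'normal': P(faulty) = 0.4·0.1237 / (0.4·0.1237 + 0.5·0.8763) ≈ 0.1015
After 'high': P(faulty) = 0.6·0.1015 / (0.6·0.1015 + 0.5·0.8985) ≈ 0.1194

0.119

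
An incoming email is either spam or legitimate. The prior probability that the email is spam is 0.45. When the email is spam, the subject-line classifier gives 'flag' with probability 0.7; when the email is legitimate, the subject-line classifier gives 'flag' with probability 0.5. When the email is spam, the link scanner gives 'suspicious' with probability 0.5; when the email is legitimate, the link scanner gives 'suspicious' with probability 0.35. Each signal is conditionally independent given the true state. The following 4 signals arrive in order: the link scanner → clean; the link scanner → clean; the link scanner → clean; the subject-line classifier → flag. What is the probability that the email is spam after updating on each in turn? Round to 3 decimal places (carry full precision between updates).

0.343

After the link scanner='clean': P(spam) = 0.5·0.4500 / (0.5·0.4500 + 0.65·0.5500) ≈ 0.3863
After the link scanner='clean': P(spam) = 0.5·0.3863 / (0.5·0.3863 + 0.65·0.6137) ≈ 0.3262
After the link scanner='clean': P(spam) = 0.5·0.3262 / (0.5·0.3262 + 0.65·0.6738) ≈ 0.2714
After the subject-line classifier='flag': P(spam) = 0.7·0.2714 / (0.7·0.2714 + 0.5·0.7286) ≈ 0.3427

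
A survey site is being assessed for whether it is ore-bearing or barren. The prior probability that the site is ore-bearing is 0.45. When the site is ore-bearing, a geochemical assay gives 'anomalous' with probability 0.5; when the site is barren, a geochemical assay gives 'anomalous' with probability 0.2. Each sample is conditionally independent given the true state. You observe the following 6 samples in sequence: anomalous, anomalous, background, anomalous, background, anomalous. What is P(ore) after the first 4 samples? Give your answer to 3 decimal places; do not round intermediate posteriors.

Apply Bayes' rule sequentially, carrying P(ore) forward.
After 'anomalous': P(ore) = 0.5·0.4500 / (0.5·0.4500 + 0.2·0.5500) ≈ 0.6716
After 'anomalous': P(ore) = 0.5·0.6716 / (0.5·0.6716 + 0.2·0.3284) ≈ 0.8364
After 'background': P(ore) = 0.5·0.8364 / (0.5·0.8364 + 0.8·0.1636) ≈ 0.7617
After 'anomalous': P(ore) = 0.5·0.7617 / (0.5·0.7617 + 0.2·0.2383) ≈ 0.8888

0.889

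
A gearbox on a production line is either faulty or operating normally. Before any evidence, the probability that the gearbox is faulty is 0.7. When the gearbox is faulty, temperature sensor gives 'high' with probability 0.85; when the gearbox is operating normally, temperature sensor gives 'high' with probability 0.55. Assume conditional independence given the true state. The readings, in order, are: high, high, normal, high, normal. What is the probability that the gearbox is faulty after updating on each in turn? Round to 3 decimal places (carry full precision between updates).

Each posterior becomes the prior for the next update.
After 'high': P(faulty) = 0.85·0.7000 / (0.85·0.7000 + 0.55·0.3000) ≈ 0.7829
After 'high': P(faulty) = 0.85·0.7829 / (0.85·0.7829 + 0.55·0.2171) ≈ 0.8479
After 'normal': P(faulty) = 0.15·0.8479 / (0.15·0.8479 + 0.45·0.1521) ≈ 0.6501
After 'high': P(faulty) = 0.85·0.6501 / (0.85·0.6501 + 0.55·0.3499) ≈ 0.7417
After 'normal': P(faulty) = 0.15·0.7417 / (0.15·0.7417 + 0.45·0.2583) ≈ 0.4890

0.489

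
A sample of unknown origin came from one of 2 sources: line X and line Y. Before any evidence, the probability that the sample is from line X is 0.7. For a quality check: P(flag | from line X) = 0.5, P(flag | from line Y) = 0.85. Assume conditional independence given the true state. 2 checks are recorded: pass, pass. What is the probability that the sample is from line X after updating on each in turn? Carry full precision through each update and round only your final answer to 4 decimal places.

After 'pass': P(line X) = 0.5·0.7000 / (0.5·0.7000 + 0.15·0.3000) ≈ 0.8861
After 'pass': P(line X) = 0.5·0.8861 / (0.5·0.8861 + 0.15·0.1139) ≈ 0.9629

0.9629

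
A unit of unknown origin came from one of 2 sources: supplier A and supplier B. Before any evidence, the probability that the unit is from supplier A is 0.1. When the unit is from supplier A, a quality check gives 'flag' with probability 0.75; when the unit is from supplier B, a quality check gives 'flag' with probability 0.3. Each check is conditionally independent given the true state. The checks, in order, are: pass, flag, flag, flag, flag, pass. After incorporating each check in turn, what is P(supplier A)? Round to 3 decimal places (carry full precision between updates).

After 'pass': P(supplier A) = 0.25·0.1000 / (0.25·0.1000 + 0.7·0.9000) ≈ 0.0382
After 'flag': P(supplier A) = 0.75·0.0382 / (0.75·0.0382 + 0.3·0.9618) ≈ 0.0903
After 'flag': P(supplier A) = 0.75·0.0903 / (0.75·0.0903 + 0.3·0.9097) ≈ 0.1987
After 'flag': P(supplier A) = 0.75·0.1987 / (0.75·0.1987 + 0.3·0.8013) ≈ 0.3827
After 'flag': P(supplier A) = 0.75·0.3827 / (0.75·0.3827 + 0.3·0.6173) ≈ 0.6079
After 'pass': P(supplier A) = 0.25·0.6079 / (0.25·0.6079 + 0.7·0.3921) ≈ 0.3563

0.356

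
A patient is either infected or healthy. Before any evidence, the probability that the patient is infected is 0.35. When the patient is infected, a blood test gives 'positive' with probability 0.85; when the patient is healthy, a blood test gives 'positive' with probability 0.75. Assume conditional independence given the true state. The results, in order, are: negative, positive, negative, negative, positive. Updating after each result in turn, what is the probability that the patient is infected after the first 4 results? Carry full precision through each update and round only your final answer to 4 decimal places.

0.1165

After 'negative': P(infected) = 0.15·0.3500 / (0.15·0.3500 + 0.25·0.6500) ≈ 0.2442
After 'positive': P(infected) = 0.85·0.2442 / (0.85·0.2442 + 0.75·0.7558) ≈ 0.2680
After 'negative': P(infected) = 0.15·0.2680 / (0.15·0.2680 + 0.25·0.7320) ≈ 0.1801
After 'negative': P(infected) = 0.15·0.1801 / (0.15·0.1801 + 0.25·0.8199) ≈ 0.1165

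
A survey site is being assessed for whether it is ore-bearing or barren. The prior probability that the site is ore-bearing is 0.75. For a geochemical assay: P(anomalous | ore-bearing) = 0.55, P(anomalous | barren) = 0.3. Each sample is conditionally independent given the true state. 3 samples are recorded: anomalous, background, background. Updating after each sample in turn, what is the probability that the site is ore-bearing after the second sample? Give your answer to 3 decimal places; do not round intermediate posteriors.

0.780

After 'anomalous': P(ore) = 0.55·0.7500 / (0.55·0.7500 + 0.3·0.2500) ≈ 0.8462
After 'background': P(ore) = 0.45·0.8462 / (0.45·0.8462 + 0.7·0.1538) ≈ 0.7795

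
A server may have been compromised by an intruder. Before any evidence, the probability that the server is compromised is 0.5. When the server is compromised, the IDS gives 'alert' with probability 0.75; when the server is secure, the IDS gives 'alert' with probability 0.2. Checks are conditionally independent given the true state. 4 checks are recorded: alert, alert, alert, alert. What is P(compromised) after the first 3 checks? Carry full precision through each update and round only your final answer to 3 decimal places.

0.981

After 'alert': P(compromised) = 0.75·0.5000 / (0.75·0.5000 + 0.2·0.5000) ≈ 0.7895
After 'alert': P(compromised) = 0.75·0.7895 / (0.75·0.7895 + 0.2·0.2105) ≈ 0.9336
After 'alert': P(compromised) = 0.75·0.9336 / (0.75·0.9336 + 0.2·0.0664) ≈ 0.9814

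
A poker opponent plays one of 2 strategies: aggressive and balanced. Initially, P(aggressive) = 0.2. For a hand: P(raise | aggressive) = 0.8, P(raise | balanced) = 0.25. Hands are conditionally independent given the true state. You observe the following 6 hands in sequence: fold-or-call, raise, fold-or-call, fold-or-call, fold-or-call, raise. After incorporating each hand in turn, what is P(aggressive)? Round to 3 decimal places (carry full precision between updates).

After 'fold-or-call': P(aggressive) = 0.2·0.2000 / (0.2·0.2000 + 0.75·0.8000) ≈ 0.0625
After 'raise': P(aggressive) = 0.8·0.0625 / (0.8·0.0625 + 0.25·0.9375) ≈ 0.1758
After 'fold-or-call': P(aggressive) = 0.2·0.1758 / (0.2·0.1758 + 0.75·0.8242) ≈ 0.0538
After 'fold-or-call': P(aggressive) = 0.2·0.0538 / (0.2·0.0538 + 0.75·0.9462) ≈ 0.0149
After 'fold-or-call': P(aggressive) = 0.2·0.0149 / (0.2·0.0149 + 0.75·0.9851) ≈ 0.0040
After 'raise': P(aggressive) = 0.8·0.0040 / (0.8·0.0040 + 0.25·0.9960) ≈ 0.0128

0.013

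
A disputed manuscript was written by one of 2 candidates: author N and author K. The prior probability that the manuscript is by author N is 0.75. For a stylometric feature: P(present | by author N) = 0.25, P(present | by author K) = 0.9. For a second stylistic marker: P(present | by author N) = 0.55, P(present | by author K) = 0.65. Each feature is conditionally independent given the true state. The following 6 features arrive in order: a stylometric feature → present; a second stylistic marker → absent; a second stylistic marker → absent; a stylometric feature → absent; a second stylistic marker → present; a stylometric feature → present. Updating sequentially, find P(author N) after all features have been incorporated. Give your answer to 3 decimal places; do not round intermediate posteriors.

0.708

After a stylometric feature='present': P(author N) = 0.25·0.7500 / (0.25·0.7500 + 0.9·0.2500) ≈ 0.4545
After a second stylistic marker='absent': P(author N) = 0.45·0.4545 / (0.45·0.4545 + 0.35·0.5455) ≈ 0.5172
After a second stylistic marker='absent': P(author N) = 0.45·0.5172 / (0.45·0.5172 + 0.35·0.4828) ≈ 0.5794
After a stylometric feature='absent': P(author N) = 0.75·0.5794 / (0.75·0.5794 + 0.1·0.4206) ≈ 0.9118
After a second stylistic marker='present': P(author N) = 0.55·0.9118 / (0.55·0.9118 + 0.65·0.0882) ≈ 0.8974
After a stylometric feature='present': P(author N) = 0.25·0.8974 / (0.25·0.8974 + 0.9·0.1026) ≈ 0.7083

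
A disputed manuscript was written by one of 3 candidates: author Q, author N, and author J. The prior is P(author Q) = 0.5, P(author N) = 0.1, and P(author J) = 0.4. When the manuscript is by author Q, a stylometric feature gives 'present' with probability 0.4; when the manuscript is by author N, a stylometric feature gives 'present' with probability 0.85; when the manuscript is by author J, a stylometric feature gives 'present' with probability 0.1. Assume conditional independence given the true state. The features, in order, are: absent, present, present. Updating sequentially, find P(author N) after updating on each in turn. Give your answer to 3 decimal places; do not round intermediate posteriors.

After 'absent': normaliser = 0.6·0.5000 + 0.15·0.1000 + 0.9·0.4000; P(author Q) ≈ 0.4444, P(author N) ≈ 0.0222, P(author J) ≈ 0.5333
After 'present': normaliser = 0.4·0.4444 + 0.85·0.0222 + 0.1·0.5333; P(author Q) ≈ 0.7111, P(author N) ≈ 0.0756, P(author J) ≈ 0.2133
After 'present': normaliser = 0.4·0.7111 + 0.85·0.0756 + 0.1·0.2133; P(author Q) ≈ 0.7688, P(author N) ≈ 0.1736, P(author J) ≈ 0.0577

0.174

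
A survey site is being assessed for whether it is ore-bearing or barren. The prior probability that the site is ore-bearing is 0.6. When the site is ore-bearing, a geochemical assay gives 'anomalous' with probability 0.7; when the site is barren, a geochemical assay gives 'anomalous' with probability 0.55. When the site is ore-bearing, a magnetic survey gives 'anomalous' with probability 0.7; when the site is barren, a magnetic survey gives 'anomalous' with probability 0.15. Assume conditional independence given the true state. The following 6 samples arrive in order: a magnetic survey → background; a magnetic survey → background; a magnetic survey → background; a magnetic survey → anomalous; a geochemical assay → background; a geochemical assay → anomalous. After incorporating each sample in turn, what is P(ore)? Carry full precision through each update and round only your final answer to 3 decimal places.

After a magnetic survey='background': P(ore) = 0.3·0.6000 / (0.3·0.6000 + 0.85·0.4000) ≈ 0.3462
After a magnetic survey='background': P(ore) = 0.3·0.3462 / (0.3·0.3462 + 0.85·0.6538) ≈ 0.1574
After a magnetic survey='background': P(ore) = 0.3·0.1574 / (0.3·0.1574 + 0.85·0.8426) ≈ 0.0619
After a magnetic survey='anomalous': P(ore) = 0.7·0.0619 / (0.7·0.0619 + 0.15·0.9381) ≈ 0.2353
After a geochemical assay='background': P(ore) = 0.3·0.2353 / (0.3·0.2353 + 0.45·0.7647) ≈ 0.1702
After a geochemical assay='anomalous': P(ore) = 0.7·0.1702 / (0.7·0.1702 + 0.55·0.8298) ≈ 0.2071

0.207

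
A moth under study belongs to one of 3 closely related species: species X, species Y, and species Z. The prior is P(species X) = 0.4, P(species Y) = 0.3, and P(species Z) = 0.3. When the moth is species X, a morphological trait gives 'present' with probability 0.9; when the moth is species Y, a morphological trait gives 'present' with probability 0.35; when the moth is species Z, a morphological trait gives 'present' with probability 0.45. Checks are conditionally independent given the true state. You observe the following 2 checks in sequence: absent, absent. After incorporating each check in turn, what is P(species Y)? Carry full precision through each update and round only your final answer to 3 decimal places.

0.572

After 'absent': normaliser = 0.1·0.4000 + 0.65·0.3000 + 0.55·0.3000; P(species X) ≈ 0.1000, P(species Y) ≈ 0.4875, P(species Z) ≈ 0.4125
After 'absent': normaliser = 0.1·0.1000 + 0.65·0.4875 + 0.55·0.4125; P(species X) ≈ 0.0181, P(species Y) ≈ 0.5722, P(species Z) ≈ 0.4097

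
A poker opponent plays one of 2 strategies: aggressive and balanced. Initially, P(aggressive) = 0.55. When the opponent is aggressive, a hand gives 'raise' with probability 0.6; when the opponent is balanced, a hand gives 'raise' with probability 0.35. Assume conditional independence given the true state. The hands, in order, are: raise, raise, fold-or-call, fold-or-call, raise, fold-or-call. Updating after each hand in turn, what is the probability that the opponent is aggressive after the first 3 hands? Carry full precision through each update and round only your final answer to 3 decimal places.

After 'raise': P(aggressive) = 0.6·0.5500 / (0.6·0.5500 + 0.35·0.4500) ≈ 0.6769
After 'raise': P(aggressive) = 0.6·0.6769 / (0.6·0.6769 + 0.35·0.3231) ≈ 0.7822
After 'fold-or-call': P(aggressive) = 0.4·0.7822 / (0.4·0.7822 + 0.65·0.2178) ≈ 0.6885

0.689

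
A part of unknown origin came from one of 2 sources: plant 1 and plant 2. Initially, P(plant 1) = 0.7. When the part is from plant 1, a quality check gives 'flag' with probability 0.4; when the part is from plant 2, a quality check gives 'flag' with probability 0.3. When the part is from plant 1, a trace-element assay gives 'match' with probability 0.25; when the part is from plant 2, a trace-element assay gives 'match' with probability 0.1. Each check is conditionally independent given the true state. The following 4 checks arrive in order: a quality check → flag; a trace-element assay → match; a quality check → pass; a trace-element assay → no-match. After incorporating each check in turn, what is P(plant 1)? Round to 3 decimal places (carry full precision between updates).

After a quality check='flag': P(plant 1) = 0.4·0.7000 / (0.4·0.7000 + 0.3·0.3000) ≈ 0.7568
After a trace-element assay='match': P(plant 1) = 0.25·0.7568 / (0.25·0.7568 + 0.1·0.2432) ≈ 0.8861
After a quality check='pass': P(plant 1) = 0.6·0.8861 / (0.6·0.8861 + 0.7·0.1139) ≈ 0.8696
After a trace-element assay='no-match': P(plant 1) = 0.75·0.8696 / (0.75·0.8696 + 0.9·0.1304) ≈ 0.8475

0.847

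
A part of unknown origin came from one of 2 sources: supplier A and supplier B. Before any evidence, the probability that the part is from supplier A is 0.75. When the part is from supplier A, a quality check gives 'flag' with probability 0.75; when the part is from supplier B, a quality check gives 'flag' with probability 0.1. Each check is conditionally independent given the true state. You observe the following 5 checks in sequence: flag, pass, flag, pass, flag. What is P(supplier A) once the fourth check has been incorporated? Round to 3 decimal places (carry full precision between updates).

0.929

After 'flag': P(supplier A) = 0.75·0.7500 / (0.75·0.7500 + 0.1·0.2500) ≈ 0.9574
After 'pass': P(supplier A) = 0.25·0.9574 / (0.25·0.9574 + 0.9·0.0426) ≈ 0.8621
After 'flag': P(supplier A) = 0.75·0.8621 / (0.75·0.8621 + 0.1·0.1379) ≈ 0.9791
After 'pass': P(supplier A) = 0.25·0.9791 / (0.25·0.9791 + 0.9·0.0209) ≈ 0.9287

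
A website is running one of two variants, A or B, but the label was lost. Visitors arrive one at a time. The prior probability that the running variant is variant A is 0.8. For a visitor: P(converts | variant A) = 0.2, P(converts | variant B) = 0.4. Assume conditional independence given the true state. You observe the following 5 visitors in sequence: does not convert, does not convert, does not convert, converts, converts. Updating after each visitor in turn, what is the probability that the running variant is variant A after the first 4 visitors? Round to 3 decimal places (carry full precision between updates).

0.826

Apply Bayes' rule sequentially, carrying P(A) forward.
After 'does not convert': P(A) = 0.8·0.8000 / (0.8·0.8000 + 0.6·0.2000) ≈ 0.8421
After 'does not convert': P(A) = 0.8·0.8421 / (0.8·0.8421 + 0.6·0.1579) ≈ 0.8767
After 'does not convert': P(A) = 0.8·0.8767 / (0.8·0.8767 + 0.6·0.1233) ≈ 0.9046
After 'converts': P(A) = 0.2·0.9046 / (0.2·0.9046 + 0.4·0.0954) ≈ 0.8258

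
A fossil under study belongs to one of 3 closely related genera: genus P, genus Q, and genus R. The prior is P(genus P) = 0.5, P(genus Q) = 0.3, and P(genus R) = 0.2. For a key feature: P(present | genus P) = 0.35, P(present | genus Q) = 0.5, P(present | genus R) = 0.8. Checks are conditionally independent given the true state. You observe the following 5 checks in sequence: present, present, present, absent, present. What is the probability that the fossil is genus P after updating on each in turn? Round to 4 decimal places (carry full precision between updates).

Each posterior becomes the prior for the next update.
After 'present': normaliser = 0.35·0.5000 + 0.5·0.3000 + 0.8·0.2000; P(genus P) ≈ 0.3608, P(genus Q) ≈ 0.3093, P(genus R) ≈ 0.3299
After 'present': normaliser = 0.35·0.3608 + 0.5·0.3093 + 0.8·0.3299; P(genus P) ≈ 0.2318, P(genus Q) ≈ 0.2838, P(genus R) ≈ 0.4844
After 'present': normaliser = 0.35·0.2318 + 0.5·0.2838 + 0.8·0.4844; P(genus P) ≈ 0.1329, P(genus Q) ≈ 0.2324, P(genus R) ≈ 0.6347
After 'absent': normaliser = 0.65·0.1329 + 0.5·0.2324 + 0.2·0.6347; P(genus P) ≈ 0.2621, P(genus Q) ≈ 0.3527, P(genus R) ≈ 0.3852
After 'present': normaliser = 0.35·0.2621 + 0.5·0.3527 + 0.8·0.3852; P(genus P) ≈ 0.1592, P(genus Q) ≈ 0.3060, P(genus R) ≈ 0.5348

0.1592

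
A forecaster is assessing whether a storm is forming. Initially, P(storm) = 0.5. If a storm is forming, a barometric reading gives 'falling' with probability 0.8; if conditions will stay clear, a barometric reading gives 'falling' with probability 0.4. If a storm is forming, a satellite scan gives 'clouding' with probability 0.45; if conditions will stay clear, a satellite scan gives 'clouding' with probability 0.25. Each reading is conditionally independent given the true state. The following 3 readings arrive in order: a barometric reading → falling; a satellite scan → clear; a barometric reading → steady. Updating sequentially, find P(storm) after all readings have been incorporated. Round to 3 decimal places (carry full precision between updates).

After a barometric reading='falling': P(storm) = 0.8·0.5000 / (0.8·0.5000 + 0.4·0.5000) ≈ 0.6667
After a satellite scan='clear': P(storm) = 0.55·0.6667 / (0.55·0.6667 + 0.75·0.3333) ≈ 0.5946
After a barometric reading='steady': P(storm) = 0.2·0.5946 / (0.2·0.5946 + 0.6·0.4054) ≈ 0.3284

0.328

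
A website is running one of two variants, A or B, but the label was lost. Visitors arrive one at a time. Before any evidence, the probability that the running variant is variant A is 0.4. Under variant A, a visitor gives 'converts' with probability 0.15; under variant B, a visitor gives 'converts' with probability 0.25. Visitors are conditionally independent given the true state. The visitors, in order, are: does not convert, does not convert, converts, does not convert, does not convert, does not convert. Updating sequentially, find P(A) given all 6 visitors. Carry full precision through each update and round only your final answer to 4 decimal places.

0.4279

After 'does not convert': P(A) = 0.85·0.4000 / (0.85·0.4000 + 0.75·0.6000) ≈ 0.4304
After 'does not convert': P(A) = 0.85·0.4304 / (0.85·0.4304 + 0.75·0.5696) ≈ 0.4613
After 'converts': P(A) = 0.15·0.4613 / (0.15·0.4613 + 0.25·0.5387) ≈ 0.3394
After 'does not convert': P(A) = 0.85·0.3394 / (0.85·0.3394 + 0.75·0.6606) ≈ 0.3680
After 'does not convert': P(A) = 0.85·0.3680 / (0.85·0.3680 + 0.75·0.6320) ≈ 0.3976
After 'does not convert': P(A) = 0.85·0.3976 / (0.85·0.3976 + 0.75·0.6024) ≈ 0.4279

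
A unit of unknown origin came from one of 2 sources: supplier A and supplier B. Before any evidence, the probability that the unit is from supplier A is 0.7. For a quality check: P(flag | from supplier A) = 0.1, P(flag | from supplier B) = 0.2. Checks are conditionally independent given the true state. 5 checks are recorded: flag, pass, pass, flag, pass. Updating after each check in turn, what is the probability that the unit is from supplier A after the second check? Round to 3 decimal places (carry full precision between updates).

After 'flag': P(supplier A) = 0.1·0.7000 / (0.1·0.7000 + 0.2·0.3000) ≈ 0.5385
After 'pass': P(supplier A) = 0.9·0.5385 / (0.9·0.5385 + 0.8·0.4615) ≈ 0.5676

0.568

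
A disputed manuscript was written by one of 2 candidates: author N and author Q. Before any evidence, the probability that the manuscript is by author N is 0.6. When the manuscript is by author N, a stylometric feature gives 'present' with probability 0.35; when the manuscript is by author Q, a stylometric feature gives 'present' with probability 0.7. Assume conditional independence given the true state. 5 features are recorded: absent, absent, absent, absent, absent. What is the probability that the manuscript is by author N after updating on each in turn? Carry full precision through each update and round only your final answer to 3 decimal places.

After 'absent': P(author N) = 0.65·0.6000 / (0.65·0.6000 + 0.3·0.4000) ≈ 0.7647
After 'absent': P(author N) = 0.65·0.7647 / (0.65·0.7647 + 0.3·0.2353) ≈ 0.8756
After 'absent': P(author N) = 0.65·0.8756 / (0.65·0.8756 + 0.3·0.1244) ≈ 0.9385
After 'absent': P(author N) = 0.65·0.9385 / (0.65·0.9385 + 0.3·0.0615) ≈ 0.9706
After 'absent': P(author N) = 0.65·0.9706 / (0.65·0.9706 + 0.3·0.0294) ≈ 0.9862

0.986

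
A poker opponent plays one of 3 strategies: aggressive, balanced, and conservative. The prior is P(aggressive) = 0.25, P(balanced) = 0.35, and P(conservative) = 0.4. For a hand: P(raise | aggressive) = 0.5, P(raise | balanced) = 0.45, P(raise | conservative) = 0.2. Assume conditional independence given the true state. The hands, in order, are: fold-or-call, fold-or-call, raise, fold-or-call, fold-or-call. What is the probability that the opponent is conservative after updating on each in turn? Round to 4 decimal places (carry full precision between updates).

0.5959

After 'fold-or-call': normaliser = 0.5·0.2500 + 0.55·0.3500 + 0.8·0.4000; P(aggressive) ≈ 0.1961, P(balanced) ≈ 0.3020, P(conservative) ≈ 0.5020
After 'fold-or-call': normaliser = 0.5·0.1961 + 0.55·0.3020 + 0.8·0.5020; P(aggressive) ≈ 0.1473, P(balanced) ≈ 0.2495, P(conservative) ≈ 0.6032
After 'raise': normaliser = 0.5·0.1473 + 0.45·0.2495 + 0.2·0.6032; P(aggressive) ≈ 0.2402, P(balanced) ≈ 0.3662, P(conservative) ≈ 0.3936
After 'fold-or-call': normaliser = 0.5·0.2402 + 0.55·0.3662 + 0.8·0.3936; P(aggressive) ≈ 0.1887, P(balanced) ≈ 0.3165, P(conservative) ≈ 0.4948
After 'fold-or-call': normaliser = 0.5·0.1887 + 0.55·0.3165 + 0.8·0.4948; P(aggressive) ≈ 0.1421, P(balanced) ≈ 0.2621, P(conservative) ≈ 0.5959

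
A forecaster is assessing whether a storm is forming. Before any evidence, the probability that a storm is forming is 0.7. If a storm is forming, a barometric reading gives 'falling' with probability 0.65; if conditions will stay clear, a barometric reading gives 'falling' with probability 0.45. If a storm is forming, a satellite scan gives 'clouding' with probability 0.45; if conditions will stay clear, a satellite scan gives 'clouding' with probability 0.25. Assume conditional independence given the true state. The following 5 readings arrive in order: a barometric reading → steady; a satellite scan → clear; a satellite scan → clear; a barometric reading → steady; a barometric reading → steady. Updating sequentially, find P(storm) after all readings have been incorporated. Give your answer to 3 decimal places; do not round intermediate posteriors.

0.244

Apply Bayes' rule sequentially, carrying P(storm) forward.
After a barometric reading='steady': P(storm) = 0.35·0.7000 / (0.35·0.7000 + 0.55·0.3000) ≈ 0.5976
After a satellite scan='clear': P(storm) = 0.55·0.5976 / (0.55·0.5976 + 0.75·0.4024) ≈ 0.5213
After a satellite scan='clear': P(storm) = 0.55·0.5213 / (0.55·0.5213 + 0.75·0.4787) ≈ 0.4440
After a barometric reading='steady': P(storm) = 0.35·0.4440 / (0.35·0.4440 + 0.55·0.5560) ≈ 0.3369
After a barometric reading='steady': P(storm) = 0.35·0.3369 / (0.35·0.3369 + 0.55·0.6631) ≈ 0.2444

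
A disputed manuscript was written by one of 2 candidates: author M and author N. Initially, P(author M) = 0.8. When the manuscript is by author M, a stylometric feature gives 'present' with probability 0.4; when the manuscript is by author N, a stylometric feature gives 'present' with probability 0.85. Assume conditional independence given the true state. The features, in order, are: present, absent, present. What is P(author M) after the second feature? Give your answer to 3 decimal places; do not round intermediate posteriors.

After 'present': P(author M) = 0.4·0.8000 / (0.4·0.8000 + 0.85·0.2000) ≈ 0.6531
After 'absent': P(author M) = 0.6·0.6531 / (0.6·0.6531 + 0.15·0.3469) ≈ 0.8828

0.883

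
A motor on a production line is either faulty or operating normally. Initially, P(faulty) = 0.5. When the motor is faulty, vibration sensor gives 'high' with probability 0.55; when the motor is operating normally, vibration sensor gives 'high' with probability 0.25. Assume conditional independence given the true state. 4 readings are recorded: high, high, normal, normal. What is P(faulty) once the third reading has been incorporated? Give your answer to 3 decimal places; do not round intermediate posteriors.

After 'high': P(faulty) = 0.55·0.5000 / (0.55·0.5000 + 0.25·0.5000) ≈ 0.6875
After 'high': P(faulty) = 0.55·0.6875 / (0.55·0.6875 + 0.25·0.3125) ≈ 0.8288
After 'normal': P(faulty) = 0.45·0.8288 / (0.45·0.8288 + 0.75·0.1712) ≈ 0.7439

0.744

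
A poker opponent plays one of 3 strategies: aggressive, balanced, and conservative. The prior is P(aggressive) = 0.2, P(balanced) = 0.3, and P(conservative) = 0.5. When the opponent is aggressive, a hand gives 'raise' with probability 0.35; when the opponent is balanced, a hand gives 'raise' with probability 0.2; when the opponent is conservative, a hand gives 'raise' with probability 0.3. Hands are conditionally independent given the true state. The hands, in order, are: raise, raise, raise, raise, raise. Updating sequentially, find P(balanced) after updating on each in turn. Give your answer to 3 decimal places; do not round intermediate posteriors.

0.041

Apply Bayes' rule sequentially, carrying P(balanced) forward.
After 'raise': normaliser = 0.35·0.2000 + 0.2·0.3000 + 0.3·0.5000; P(aggressive) ≈ 0.2500, P(balanced) ≈ 0.2143, P(conservative) ≈ 0.5357
After 'raise': normaliser = 0.35·0.2500 + 0.2·0.2143 + 0.3·0.5357; P(aggressive) ≈ 0.3006, P(balanced) ≈ 0.1472, P(conservative) ≈ 0.5521
After 'raise': normaliser = 0.35·0.3006 + 0.2·0.1472 + 0.3·0.5521; P(aggressive) ≈ 0.3504, P(balanced) ≈ 0.0981, P(conservative) ≈ 0.5516
After 'raise': normaliser = 0.35·0.3504 + 0.2·0.0981 + 0.3·0.5516; P(aggressive) ≈ 0.3985, P(balanced) ≈ 0.0637, P(conservative) ≈ 0.5378
After 'raise': normaliser = 0.35·0.3985 + 0.2·0.0637 + 0.3·0.5378; P(aggressive) ≈ 0.4448, P(balanced) ≈ 0.0407, P(conservative) ≈ 0.5145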